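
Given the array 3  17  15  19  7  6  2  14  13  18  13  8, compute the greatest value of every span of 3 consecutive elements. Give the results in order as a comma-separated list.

17, 19, 19, 19, 7, 14, 14, 18, 18, 18

3 17 15 → max 17
17 15 19 → max 19
15 19 7 → max 19
19 7 6 → max 19
7 6 2 → max 7
6 2 14 → max 14
2 14 13 → max 14
14 13 18 → max 18
13 18 13 → max 18
18 13 8 → max 18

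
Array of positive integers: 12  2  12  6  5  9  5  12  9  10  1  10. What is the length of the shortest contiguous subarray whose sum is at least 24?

3

add 12: running sum 12 < 24
add 2: running sum 14 < 24
add 12: shortest ending here [12, 2, 12] sum 26, len 3
add 6: shortest ending here [12, 2, 12, 6] sum 32, len 4
add 5: shortest ending here [2, 12, 6, 5] sum 25, len 4
add 9: shortest ending here [12, 6, 5, 9] sum 32, len 4
add 5: shortest ending here [6, 5, 9, 5] sum 25, len 4
add 12: shortest ending here [9, 5, 12] sum 26, len 3
add 9: shortest ending here [5, 12, 9] sum 26, len 3
add 10: shortest ending here [12, 9, 10] sum 31, len 3
add 1: shortest ending here [12, 9, 10, 1] sum 32, len 4
add 10: shortest ending here [9, 10, 1, 10] sum 30, len 4
Shortest qualifying length: 3.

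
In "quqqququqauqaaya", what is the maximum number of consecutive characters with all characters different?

[q] len 1
[q, u] len 2
[u, q] len 2
[q] len 1
[q] len 1
[q, u] len 2
[u, q] len 2
[q, u] len 2
[u, q] len 2
[u, q, a] len 3
[q, a, u] len 3
[a, u, q] len 3
[u, q, a] len 3
[a] len 1
[a, y] len 2
[y, a] len 2
Longest all-distinct length: 3.

3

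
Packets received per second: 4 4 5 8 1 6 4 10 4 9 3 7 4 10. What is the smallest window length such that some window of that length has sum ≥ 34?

6

add 4: running sum 4 < 34
add 4: running sum 8 < 34
add 5: running sum 13 < 34
add 8: running sum 21 < 34
add 1: running sum 22 < 34
add 6: running sum 28 < 34
add 4: running sum 32 < 34
add 10: shortest ending here [5, 8, 1, 6, 4, 10] sum 34, len 6
add 4: shortest ending here [5, 8, 1, 6, 4, 10, 4] sum 38, len 7
add 9: shortest ending here [1, 6, 4, 10, 4, 9] sum 34, len 6
add 3: shortest ending here [6, 4, 10, 4, 9, 3] sum 36, len 6
add 7: shortest ending here [4, 10, 4, 9, 3, 7] sum 37, len 6
add 4: shortest ending here [10, 4, 9, 3, 7, 4] sum 37, len 6
add 10: shortest ending here [4, 9, 3, 7, 4, 10] sum 37, len 6
Shortest qualifying length: 6.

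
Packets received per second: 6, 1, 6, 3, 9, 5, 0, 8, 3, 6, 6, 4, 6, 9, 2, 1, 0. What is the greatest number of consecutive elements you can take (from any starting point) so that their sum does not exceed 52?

12

Extend to the right; shrink from the left whenever the sum exceeds 52:
[6] sum 6 len 1
[6, 1] sum 7 len 2
[6, 1, 6] sum 13 len 3
[6, 1, 6, 3] sum 16 len 4
[6, 1, 6, 3, 9] sum 25 len 5
[6, 1, 6, 3, 9, 5] sum 30 len 6
[6, 1, 6, 3, 9, 5, 0] sum 30 len 7
[6, 1, 6, 3, 9, 5, 0, 8] sum 38 len 8
[6, 1, 6, 3, 9, 5, 0, 8, 3] sum 41 len 9
[6, 1, 6, 3, 9, 5, 0, 8, 3, 6] sum 47 len 10
[1, 6, 3, 9, 5, 0, 8, 3, 6, 6] sum 47 len 10
[1, 6, 3, 9, 5, 0, 8, 3, 6, 6, 4] sum 51 len 11
[3, 9, 5, 0, 8, 3, 6, 6, 4, 6] sum 50 len 10
[5, 0, 8, 3, 6, 6, 4, 6, 9] sum 47 len 9
[5, 0, 8, 3, 6, 6, 4, 6, 9, 2] sum 49 len 10
[5, 0, 8, 3, 6, 6, 4, 6, 9, 2, 1] sum 50 len 11
[5, 0, 8, 3, 6, 6, 4, 6, 9, 2, 1, 0] sum 50 len 12
Longest length seen: 12.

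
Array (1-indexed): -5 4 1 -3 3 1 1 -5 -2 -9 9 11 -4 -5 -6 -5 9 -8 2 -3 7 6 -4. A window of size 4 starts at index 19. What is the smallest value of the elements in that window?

Elements at indices 19..22: 2, -3, 7, 6
min(2, -3, 7, 6) = -3

-3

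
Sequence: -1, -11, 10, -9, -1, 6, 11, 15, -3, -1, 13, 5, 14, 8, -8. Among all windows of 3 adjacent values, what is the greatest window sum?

32

[-1, -11, 10] → sum -2
[-11, 10, -9] → sum -10
[10, -9, -1] → sum 0
[-9, -1, 6] → sum -4
[-1, 6, 11] → sum 16
[6, 11, 15] → sum 32
[11, 15, -3] → sum 23
[15, -3, -1] → sum 11
[-3, -1, 13] → sum 9
[-1, 13, 5] → sum 17
[13, 5, 14] → sum 32
[5, 14, 8] → sum 27
[14, 8, -8] → sum 14
Greatest of these is 32.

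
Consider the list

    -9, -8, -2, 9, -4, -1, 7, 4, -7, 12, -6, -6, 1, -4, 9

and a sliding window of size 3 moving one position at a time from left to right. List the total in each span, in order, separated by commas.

[-9, -8, -2] → sum -19
[-8, -2, 9] → sum -1
[-2, 9, -4] → sum 3
[9, -4, -1] → sum 4
[-4, -1, 7] → sum 2
[-1, 7, 4] → sum 10
[7, 4, -7] → sum 4
[4, -7, 12] → sum 9
[-7, 12, -6] → sum -1
[12, -6, -6] → sum 0
[-6, -6, 1] → sum -11
[-6, 1, -4] → sum -9
[1, -4, 9] → sum 6

-19, -1, 3, 4, 2, 10, 4, 9, -1, 0, -11, -9, 6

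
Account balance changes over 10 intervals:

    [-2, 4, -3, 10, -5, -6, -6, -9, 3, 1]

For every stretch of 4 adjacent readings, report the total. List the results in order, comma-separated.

[-2, 4, -3, 10] → sum 9
[4, -3, 10, -5] → sum 6
[-3, 10, -5, -6] → sum -4
[10, -5, -6, -6] → sum -7
[-5, -6, -6, -9] → sum -26
[-6, -6, -9, 3] → sum -18
[-6, -9, 3, 1] → sum -11

9, 6, -4, -7, -26, -18, -11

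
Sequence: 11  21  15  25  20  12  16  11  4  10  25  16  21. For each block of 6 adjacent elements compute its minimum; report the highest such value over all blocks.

(11, 21, 15, 25, 20, 12) → min 11
(21, 15, 25, 20, 12, 16) → min 12
(15, 25, 20, 12, 16, 11) → min 11
(25, 20, 12, 16, 11, 4) → min 4
(20, 12, 16, 11, 4, 10) → min 4
(12, 16, 11, 4, 10, 25) → min 4
(16, 11, 4, 10, 25, 16) → min 4
(11, 4, 10, 25, 16, 21) → min 4
Highest of these is 12.

12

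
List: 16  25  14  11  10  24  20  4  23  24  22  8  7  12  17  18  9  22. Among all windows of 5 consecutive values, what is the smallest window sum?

(16, 25, 14, 11, 10) → sum 76
(25, 14, 11, 10, 24) → sum 84
(14, 11, 10, 24, 20) → sum 79
(11, 10, 24, 20, 4) → sum 69
(10, 24, 20, 4, 23) → sum 81
(24, 20, 4, 23, 24) → sum 95
(20, 4, 23, 24, 22) → sum 93
(4, 23, 24, 22, 8) → sum 81
(23, 24, 22, 8, 7) → sum 84
(24, 22, 8, 7, 12) → sum 73
(22, 8, 7, 12, 17) → sum 66
(8, 7, 12, 17, 18) → sum 62
(7, 12, 17, 18, 9) → sum 63
(12, 17, 18, 9, 22) → sum 78
Smallest of these is 62.

62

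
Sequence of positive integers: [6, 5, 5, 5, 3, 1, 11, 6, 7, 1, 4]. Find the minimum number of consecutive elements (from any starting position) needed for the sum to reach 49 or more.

Extend right; whenever the sum reaches 49, record the length and shrink from the left:
add 6: running sum 6 < 49
add 5: running sum 11 < 49
add 5: running sum 16 < 49
add 5: running sum 21 < 49
add 3: running sum 24 < 49
add 1: running sum 25 < 49
add 11: running sum 36 < 49
add 6: running sum 42 < 49
end 8: [6, 5, 5, 5, 3, 1, 11, 6, 7] sum 49, len 9
end 9: [6, 5, 5, 5, 3, 1, 11, 6, 7, 1] sum 50, len 10
end 10: [6, 5, 5, 5, 3, 1, 11, 6, 7, 1, 4] sum 54, len 11
Shortest qualifying length: 9.

9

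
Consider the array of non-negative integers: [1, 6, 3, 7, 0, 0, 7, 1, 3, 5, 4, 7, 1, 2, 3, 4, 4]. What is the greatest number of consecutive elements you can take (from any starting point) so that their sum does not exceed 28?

Extend to the right; shrink from the left whenever the sum exceeds 28:
→ 1: sum 1, len 1
→ 6: sum 7, len 2
→ 3: sum 10, len 3
→ 7: sum 17, len 4
→ 0: sum 17, len 5
→ 0: sum 17, len 6
→ 7: sum 24, len 7
→ 1: sum 25, len 8
→ 3: sum 28, len 9
→ 5 (dropped 1, 6): sum 26, len 8
→ 4 (dropped 3): sum 27, len 8
→ 7 (dropped 7): sum 27, len 8
→ 1: sum 28, len 9
→ 2 (dropped 0, 0, 7): sum 23, len 7
→ 3: sum 26, len 8
→ 4 (dropped 1, 3): sum 26, len 7
→ 4 (dropped 5): sum 25, len 7
Longest length seen: 9.

9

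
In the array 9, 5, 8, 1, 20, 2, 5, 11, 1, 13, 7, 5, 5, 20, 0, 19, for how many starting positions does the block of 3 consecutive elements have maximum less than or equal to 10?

3

[9, 5, 8] → max 9  ≤ 10 ✓
[5, 8, 1] → max 8  ≤ 10 ✓
[8, 1, 20] → max 20
[1, 20, 2] → max 20
[20, 2, 5] → max 20
[2, 5, 11] → max 11
[5, 11, 1] → max 11
[11, 1, 13] → max 13
[1, 13, 7] → max 13
[13, 7, 5] → max 13
[7, 5, 5] → max 7  ≤ 10 ✓
[5, 5, 20] → max 20
[5, 20, 0] → max 20
[20, 0, 19] → max 20
3 windows satisfy the condition.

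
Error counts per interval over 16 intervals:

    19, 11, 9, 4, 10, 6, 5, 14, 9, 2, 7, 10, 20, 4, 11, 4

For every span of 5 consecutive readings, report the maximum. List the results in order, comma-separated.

19, 11, 10, 14, 14, 14, 14, 14, 20, 20, 20, 20

Sliding a size-5 window across the 16 values:
(19, 11, 9, 4, 10) → max 19
(11, 9, 4, 10, 6) → max 11
(9, 4, 10, 6, 5) → max 10
(4, 10, 6, 5, 14) → max 14
(10, 6, 5, 14, 9) → max 14
(6, 5, 14, 9, 2) → max 14
(5, 14, 9, 2, 7) → max 14
(14, 9, 2, 7, 10) → max 14
(9, 2, 7, 10, 20) → max 20
(2, 7, 10, 20, 4) → max 20
(7, 10, 20, 4, 11) → max 20
(10, 20, 4, 11, 4) → max 20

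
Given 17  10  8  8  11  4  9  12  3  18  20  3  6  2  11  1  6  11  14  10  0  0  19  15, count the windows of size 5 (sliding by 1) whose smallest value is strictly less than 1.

4

17 10 8 8 11 → min 8
10 8 8 11 4 → min 4
8 8 11 4 9 → min 4
8 11 4 9 12 → min 4
11 4 9 12 3 → min 3
4 9 12 3 18 → min 3
9 12 3 18 20 → min 3
12 3 18 20 3 → min 3
3 18 20 3 6 → min 3
18 20 3 6 2 → min 2
20 3 6 2 11 → min 2
3 6 2 11 1 → min 1
6 2 11 1 6 → min 1
2 11 1 6 11 → min 1
11 1 6 11 14 → min 1
1 6 11 14 10 → min 1
6 11 14 10 0 → min 0  < 1 ✓
11 14 10 0 0 → min 0  < 1 ✓
14 10 0 0 19 → min 0  < 1 ✓
10 0 0 19 15 → min 0  < 1 ✓
4 windows satisfy the condition.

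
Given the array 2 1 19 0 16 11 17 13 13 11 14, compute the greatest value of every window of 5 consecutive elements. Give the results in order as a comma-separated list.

[2, 1, 19, 0, 16] → max 19
[1, 19, 0, 16, 11] → max 19
[19, 0, 16, 11, 17] → max 19
[0, 16, 11, 17, 13] → max 17
[16, 11, 17, 13, 13] → max 17
[11, 17, 13, 13, 11] → max 17
[17, 13, 13, 11, 14] → max 17

19, 19, 19, 17, 17, 17, 17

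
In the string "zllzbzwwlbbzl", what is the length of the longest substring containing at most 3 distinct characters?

6

[z] 1 distinct, len 1
[z, l] 2 distinct, len 2
[z, l, l] 2 distinct, len 3
[z, l, l, z] 2 distinct, len 4
[z, l, l, z, b] 3 distinct, len 5
[z, l, l, z, b, z] 3 distinct, len 6
[z, b, z, w] 3 distinct, len 4
[z, b, z, w, w] 3 distinct, len 5
[z, w, w, l] 3 distinct, len 4
[w, w, l, b] 3 distinct, len 4
[w, w, l, b, b] 3 distinct, len 5
[l, b, b, z] 3 distinct, len 4
[l, b, b, z, l] 3 distinct, len 5
Longest length with ≤3 distinct: 6.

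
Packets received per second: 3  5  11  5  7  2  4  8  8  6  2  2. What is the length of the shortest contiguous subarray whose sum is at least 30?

5

add 3: running sum 3 < 30
add 5: running sum 8 < 30
add 11: running sum 19 < 30
add 5: running sum 24 < 30
end 4: [3, 5, 11, 5, 7] sum 31, len 5
end 5: [5, 11, 5, 7, 2] sum 30, len 5
end 6: [5, 11, 5, 7, 2, 4] sum 34, len 6
end 7: [11, 5, 7, 2, 4, 8] sum 37, len 6
end 8: [5, 7, 2, 4, 8, 8] sum 34, len 6
end 9: [7, 2, 4, 8, 8, 6] sum 35, len 6
end 10: [2, 4, 8, 8, 6, 2] sum 30, len 6
end 11: [4, 8, 8, 6, 2, 2] sum 30, len 6
Shortest qualifying length: 5.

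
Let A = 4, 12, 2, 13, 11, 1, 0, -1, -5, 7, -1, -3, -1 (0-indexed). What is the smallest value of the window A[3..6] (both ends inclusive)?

0

Elements at indices 3..6: 13, 11, 1, 0
min(13, 11, 1, 0) = 0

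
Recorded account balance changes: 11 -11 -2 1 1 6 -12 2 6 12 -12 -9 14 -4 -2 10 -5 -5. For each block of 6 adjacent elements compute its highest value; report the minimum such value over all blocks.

Each size-6 window and its max:
(11, -11, -2, 1, 1, 6) → max 11
(-11, -2, 1, 1, 6, -12) → max 6
(-2, 1, 1, 6, -12, 2) → max 6
(1, 1, 6, -12, 2, 6) → max 6
(1, 6, -12, 2, 6, 12) → max 12
(6, -12, 2, 6, 12, -12) → max 12
(-12, 2, 6, 12, -12, -9) → max 12
(2, 6, 12, -12, -9, 14) → max 14
(6, 12, -12, -9, 14, -4) → max 14
(12, -12, -9, 14, -4, -2) → max 14
(-12, -9, 14, -4, -2, 10) → max 14
(-9, 14, -4, -2, 10, -5) → max 14
(14, -4, -2, 10, -5, -5) → max 14
Minimum of these is 6.

6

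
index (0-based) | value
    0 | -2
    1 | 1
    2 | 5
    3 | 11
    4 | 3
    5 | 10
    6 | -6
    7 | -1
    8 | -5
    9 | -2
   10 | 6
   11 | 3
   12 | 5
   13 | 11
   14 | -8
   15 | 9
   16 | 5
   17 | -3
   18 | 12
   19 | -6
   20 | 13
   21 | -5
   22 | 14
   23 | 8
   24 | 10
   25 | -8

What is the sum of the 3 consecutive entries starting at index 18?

19

Elements at indices 18..20: 12, -6, 13
sum(12, -6, 13) = 19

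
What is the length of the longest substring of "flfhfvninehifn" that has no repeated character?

5

[f] len 1
[f, l] len 2
[l, f] len 2
[l, f, h] len 3
[h, f] len 2
[h, f, v] len 3
[h, f, v, n] len 4
[h, f, v, n, i] len 5
[i, n] len 2
[i, n, e] len 3
[i, n, e, h] len 4
[n, e, h, i] len 4
[n, e, h, i, f] len 5
[e, h, i, f, n] len 5
Longest all-distinct length: 5.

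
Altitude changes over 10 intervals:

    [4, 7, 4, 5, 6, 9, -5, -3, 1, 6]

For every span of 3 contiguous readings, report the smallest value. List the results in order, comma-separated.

4, 4, 4, 5, -5, -5, -5, -3

Sliding a size-3 window across the 10 values:
4 7 4 → min 4
7 4 5 → min 4
4 5 6 → min 4
5 6 9 → min 5
6 9 -5 → min -5
9 -5 -3 → min -5
-5 -3 1 → min -5
-3 1 6 → min -3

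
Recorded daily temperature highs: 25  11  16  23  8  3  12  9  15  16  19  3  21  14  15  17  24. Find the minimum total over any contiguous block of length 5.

(25, 11, 16, 23, 8) → sum 83
(11, 16, 23, 8, 3) → sum 61
(16, 23, 8, 3, 12) → sum 62
(23, 8, 3, 12, 9) → sum 55
(8, 3, 12, 9, 15) → sum 47
(3, 12, 9, 15, 16) → sum 55
(12, 9, 15, 16, 19) → sum 71
(9, 15, 16, 19, 3) → sum 62
(15, 16, 19, 3, 21) → sum 74
(16, 19, 3, 21, 14) → sum 73
(19, 3, 21, 14, 15) → sum 72
(3, 21, 14, 15, 17) → sum 70
(21, 14, 15, 17, 24) → sum 91
Minimum of these is 47.

47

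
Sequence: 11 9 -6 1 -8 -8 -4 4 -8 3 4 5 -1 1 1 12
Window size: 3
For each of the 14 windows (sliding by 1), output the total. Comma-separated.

14, 4, -13, -15, -20, -8, -8, -1, -1, 12, 8, 5, 1, 14

Sliding a size-3 window across the 16 values:
(11, 9, -6) → sum 14
(9, -6, 1) → sum 4
(-6, 1, -8) → sum -13
(1, -8, -8) → sum -15
(-8, -8, -4) → sum -20
(-8, -4, 4) → sum -8
(-4, 4, -8) → sum -8
(4, -8, 3) → sum -1
(-8, 3, 4) → sum -1
(3, 4, 5) → sum 12
(4, 5, -1) → sum 8
(5, -1, 1) → sum 5
(-1, 1, 1) → sum 1
(1, 1, 12) → sum 14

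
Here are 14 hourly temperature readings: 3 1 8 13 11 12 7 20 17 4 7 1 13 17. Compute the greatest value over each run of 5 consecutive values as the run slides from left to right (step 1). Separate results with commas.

13, 13, 13, 20, 20, 20, 20, 20, 17, 17

Sliding a size-5 window across the 14 values:
[3, 1, 8, 13, 11] → max 13
[1, 8, 13, 11, 12] → max 13
[8, 13, 11, 12, 7] → max 13
[13, 11, 12, 7, 20] → max 20
[11, 12, 7, 20, 17] → max 20
[12, 7, 20, 17, 4] → max 20
[7, 20, 17, 4, 7] → max 20
[20, 17, 4, 7, 1] → max 20
[17, 4, 7, 1, 13] → max 17
[4, 7, 1, 13, 17] → max 17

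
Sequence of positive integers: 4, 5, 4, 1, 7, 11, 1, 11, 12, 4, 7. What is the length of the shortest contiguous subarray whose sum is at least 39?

Extend right; whenever the sum reaches 39, record the length and shrink from the left:
add 4: running sum 4 < 39
add 5: running sum 9 < 39
add 4: running sum 13 < 39
add 1: running sum 14 < 39
add 7: running sum 21 < 39
add 11: running sum 32 < 39
add 1: running sum 33 < 39
add 11: shortest ending here [5, 4, 1, 7, 11, 1, 11] sum 40, len 7
add 12: shortest ending here [7, 11, 1, 11, 12] sum 42, len 5
add 4: shortest ending here [11, 1, 11, 12, 4] sum 39, len 5
add 7: shortest ending here [11, 1, 11, 12, 4, 7] sum 46, len 6
Shortest qualifying length: 5.

5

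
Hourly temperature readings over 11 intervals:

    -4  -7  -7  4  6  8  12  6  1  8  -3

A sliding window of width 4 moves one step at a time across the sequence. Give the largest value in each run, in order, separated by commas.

Sliding a size-4 window across the 11 values:
[-4, -7, -7, 4] → max 4
[-7, -7, 4, 6] → max 6
[-7, 4, 6, 8] → max 8
[4, 6, 8, 12] → max 12
[6, 8, 12, 6] → max 12
[8, 12, 6, 1] → max 12
[12, 6, 1, 8] → max 12
[6, 1, 8, -3] → max 8

4, 6, 8, 12, 12, 12, 12, 8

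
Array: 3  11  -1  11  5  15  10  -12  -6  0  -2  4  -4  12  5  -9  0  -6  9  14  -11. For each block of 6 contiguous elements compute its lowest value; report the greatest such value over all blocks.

Window mins for each of the 16 positions:
[3, 11, -1, 11, 5, 15] → min -1
[11, -1, 11, 5, 15, 10] → min -1
[-1, 11, 5, 15, 10, -12] → min -12
[11, 5, 15, 10, -12, -6] → min -12
[5, 15, 10, -12, -6, 0] → min -12
[15, 10, -12, -6, 0, -2] → min -12
[10, -12, -6, 0, -2, 4] → min -12
[-12, -6, 0, -2, 4, -4] → min -12
[-6, 0, -2, 4, -4, 12] → min -6
[0, -2, 4, -4, 12, 5] → min -4
[-2, 4, -4, 12, 5, -9] → min -9
[4, -4, 12, 5, -9, 0] → min -9
[-4, 12, 5, -9, 0, -6] → min -9
[12, 5, -9, 0, -6, 9] → min -9
[5, -9, 0, -6, 9, 14] → min -9
[-9, 0, -6, 9, 14, -11] → min -11
Greatest of these is -1.

-1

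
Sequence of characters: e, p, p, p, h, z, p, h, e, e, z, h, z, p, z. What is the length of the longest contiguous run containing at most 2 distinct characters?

[e] 1 distinct, len 1
[e, p] 2 distinct, len 2
[e, p, p] 2 distinct, len 3
[e, p, p, p] 2 distinct, len 4
[p, p, p, h] 2 distinct, len 4
[h, z] 2 distinct, len 2
[z, p] 2 distinct, len 2
[p, h] 2 distinct, len 2
[h, e] 2 distinct, len 2
[h, e, e] 2 distinct, len 3
[e, e, z] 2 distinct, len 3
[z, h] 2 distinct, len 2
[z, h, z] 2 distinct, len 3
[z, p] 2 distinct, len 2
[z, p, z] 2 distinct, len 3
Longest length with ≤2 distinct: 4.

4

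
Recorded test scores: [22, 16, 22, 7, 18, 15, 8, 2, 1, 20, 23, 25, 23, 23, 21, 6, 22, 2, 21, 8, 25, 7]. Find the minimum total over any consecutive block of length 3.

[22, 16, 22] → sum 60
[16, 22, 7] → sum 45
[22, 7, 18] → sum 47
[7, 18, 15] → sum 40
[18, 15, 8] → sum 41
[15, 8, 2] → sum 25
[8, 2, 1] → sum 11
[2, 1, 20] → sum 23
[1, 20, 23] → sum 44
[20, 23, 25] → sum 68
[23, 25, 23] → sum 71
[25, 23, 23] → sum 71
[23, 23, 21] → sum 67
[23, 21, 6] → sum 50
[21, 6, 22] → sum 49
[6, 22, 2] → sum 30
[22, 2, 21] → sum 45
[2, 21, 8] → sum 31
[21, 8, 25] → sum 54
[8, 25, 7] → sum 40
Minimum of these is 11.

11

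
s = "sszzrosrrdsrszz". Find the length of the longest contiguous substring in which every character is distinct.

4

add s: [s] len 1
add s (repeat s, move left end past it): [s] len 1
add z: [s, z] len 2
add z (repeat z, move left end past it): [z] len 1
add r: [z, r] len 2
add o: [z, r, o] len 3
add s: [z, r, o, s] len 4
add r (repeat r, move left end past it): [o, s, r] len 3
add r (repeat r, move left end past it): [r] len 1
add d: [r, d] len 2
add s: [r, d, s] len 3
add r (repeat r, move left end past it): [d, s, r] len 3
add s (repeat s, move left end past it): [r, s] len 2
add z: [r, s, z] len 3
add z (repeat z, move left end past it): [z] len 1
Longest all-distinct length: 4.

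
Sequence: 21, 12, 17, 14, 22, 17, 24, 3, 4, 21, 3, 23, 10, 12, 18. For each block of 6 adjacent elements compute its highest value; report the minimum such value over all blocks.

Each size-6 window and its max:
[21, 12, 17, 14, 22, 17] → max 22
[12, 17, 14, 22, 17, 24] → max 24
[17, 14, 22, 17, 24, 3] → max 24
[14, 22, 17, 24, 3, 4] → max 24
[22, 17, 24, 3, 4, 21] → max 24
[17, 24, 3, 4, 21, 3] → max 24
[24, 3, 4, 21, 3, 23] → max 24
[3, 4, 21, 3, 23, 10] → max 23
[4, 21, 3, 23, 10, 12] → max 23
[21, 3, 23, 10, 12, 18] → max 23
Minimum of these is 22.

22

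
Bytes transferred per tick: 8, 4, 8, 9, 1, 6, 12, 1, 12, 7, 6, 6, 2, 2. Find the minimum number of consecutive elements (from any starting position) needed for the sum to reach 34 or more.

add 8: running sum 8 < 34
add 4: running sum 12 < 34
add 8: running sum 20 < 34
add 9: running sum 29 < 34
add 1: running sum 30 < 34
add 6: shortest ending here [8, 4, 8, 9, 1, 6] sum 36, len 6
add 12: shortest ending here [8, 9, 1, 6, 12] sum 36, len 5
add 1: shortest ending here [8, 9, 1, 6, 12, 1] sum 37, len 6
add 12: shortest ending here [9, 1, 6, 12, 1, 12] sum 41, len 6
add 7: shortest ending here [6, 12, 1, 12, 7] sum 38, len 5
add 6: shortest ending here [12, 1, 12, 7, 6] sum 38, len 5
add 6: shortest ending here [12, 1, 12, 7, 6, 6] sum 44, len 6
add 2: shortest ending here [1, 12, 7, 6, 6, 2] sum 34, len 6
add 2: shortest ending here [12, 7, 6, 6, 2, 2] sum 35, len 6
Shortest qualifying length: 5.

5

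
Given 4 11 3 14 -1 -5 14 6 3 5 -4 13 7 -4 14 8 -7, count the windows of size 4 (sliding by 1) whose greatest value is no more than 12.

1

4 11 3 14 → max 14
11 3 14 -1 → max 14
3 14 -1 -5 → max 14
14 -1 -5 14 → max 14
-1 -5 14 6 → max 14
-5 14 6 3 → max 14
14 6 3 5 → max 14
6 3 5 -4 → max 6  ≤ 12 ✓
3 5 -4 13 → max 13
5 -4 13 7 → max 13
-4 13 7 -4 → max 13
13 7 -4 14 → max 14
7 -4 14 8 → max 14
-4 14 8 -7 → max 14
1 window satisfy the condition.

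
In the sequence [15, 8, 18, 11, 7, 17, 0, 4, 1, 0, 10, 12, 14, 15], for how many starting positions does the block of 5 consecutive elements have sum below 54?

8

(15, 8, 18, 11, 7) → sum 59
(8, 18, 11, 7, 17) → sum 61
(18, 11, 7, 17, 0) → sum 53  < 54 ✓
(11, 7, 17, 0, 4) → sum 39  < 54 ✓
(7, 17, 0, 4, 1) → sum 29  < 54 ✓
(17, 0, 4, 1, 0) → sum 22  < 54 ✓
(0, 4, 1, 0, 10) → sum 15  < 54 ✓
(4, 1, 0, 10, 12) → sum 27  < 54 ✓
(1, 0, 10, 12, 14) → sum 37  < 54 ✓
(0, 10, 12, 14, 15) → sum 51  < 54 ✓
8 windows satisfy the condition.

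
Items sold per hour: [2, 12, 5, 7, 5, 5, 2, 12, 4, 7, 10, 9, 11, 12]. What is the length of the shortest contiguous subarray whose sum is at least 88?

12

add 2: running sum 2 < 88
add 12: running sum 14 < 88
add 5: running sum 19 < 88
add 7: running sum 26 < 88
add 5: running sum 31 < 88
add 5: running sum 36 < 88
add 2: running sum 38 < 88
add 12: running sum 50 < 88
add 4: running sum 54 < 88
add 7: running sum 61 < 88
add 10: running sum 71 < 88
add 9: running sum 80 < 88
end 12: [12, 5, 7, 5, 5, 2, 12, 4, 7, 10, 9, 11] sum 89, len 12
end 13: [5, 7, 5, 5, 2, 12, 4, 7, 10, 9, 11, 12] sum 89, len 12
Shortest qualifying length: 12.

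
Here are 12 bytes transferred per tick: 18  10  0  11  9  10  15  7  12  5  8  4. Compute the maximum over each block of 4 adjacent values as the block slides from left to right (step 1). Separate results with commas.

18 10 0 11 → max 18
10 0 11 9 → max 11
0 11 9 10 → max 11
11 9 10 15 → max 15
9 10 15 7 → max 15
10 15 7 12 → max 15
15 7 12 5 → max 15
7 12 5 8 → max 12
12 5 8 4 → max 12

18, 11, 11, 15, 15, 15, 15, 12, 12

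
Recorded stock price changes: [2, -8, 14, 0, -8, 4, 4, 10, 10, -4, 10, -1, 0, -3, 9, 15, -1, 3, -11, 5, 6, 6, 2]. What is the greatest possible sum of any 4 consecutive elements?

28

Window sums for each of the 20 positions:
(2, -8, 14, 0) → sum 8
(-8, 14, 0, -8) → sum -2
(14, 0, -8, 4) → sum 10
(0, -8, 4, 4) → sum 0
(-8, 4, 4, 10) → sum 10
(4, 4, 10, 10) → sum 28
(4, 10, 10, -4) → sum 20
(10, 10, -4, 10) → sum 26
(10, -4, 10, -1) → sum 15
(-4, 10, -1, 0) → sum 5
(10, -1, 0, -3) → sum 6
(-1, 0, -3, 9) → sum 5
(0, -3, 9, 15) → sum 21
(-3, 9, 15, -1) → sum 20
(9, 15, -1, 3) → sum 26
(15, -1, 3, -11) → sum 6
(-1, 3, -11, 5) → sum -4
(3, -11, 5, 6) → sum 3
(-11, 5, 6, 6) → sum 6
(5, 6, 6, 2) → sum 19
Greatest of these is 28.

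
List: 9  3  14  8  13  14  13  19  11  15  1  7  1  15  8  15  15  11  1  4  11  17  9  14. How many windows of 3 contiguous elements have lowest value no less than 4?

(9, 3, 14) → min 3
(3, 14, 8) → min 3
(14, 8, 13) → min 8  ≥ 4 ✓
(8, 13, 14) → min 8  ≥ 4 ✓
(13, 14, 13) → min 13  ≥ 4 ✓
(14, 13, 19) → min 13  ≥ 4 ✓
(13, 19, 11) → min 11  ≥ 4 ✓
(19, 11, 15) → min 11  ≥ 4 ✓
(11, 15, 1) → min 1
(15, 1, 7) → min 1
(1, 7, 1) → min 1
(7, 1, 15) → min 1
(1, 15, 8) → min 1
(15, 8, 15) → min 8  ≥ 4 ✓
(8, 15, 15) → min 8  ≥ 4 ✓
(15, 15, 11) → min 11  ≥ 4 ✓
(15, 11, 1) → min 1
(11, 1, 4) → min 1
(1, 4, 11) → min 1
(4, 11, 17) → min 4  ≥ 4 ✓
(11, 17, 9) → min 9  ≥ 4 ✓
(17, 9, 14) → min 9  ≥ 4 ✓
12 windows satisfy the condition.

12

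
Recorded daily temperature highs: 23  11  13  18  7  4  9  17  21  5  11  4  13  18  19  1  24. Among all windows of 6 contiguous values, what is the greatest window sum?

(23, 11, 13, 18, 7, 4) → sum 76
(11, 13, 18, 7, 4, 9) → sum 62
(13, 18, 7, 4, 9, 17) → sum 68
(18, 7, 4, 9, 17, 21) → sum 76
(7, 4, 9, 17, 21, 5) → sum 63
(4, 9, 17, 21, 5, 11) → sum 67
(9, 17, 21, 5, 11, 4) → sum 67
(17, 21, 5, 11, 4, 13) → sum 71
(21, 5, 11, 4, 13, 18) → sum 72
(5, 11, 4, 13, 18, 19) → sum 70
(11, 4, 13, 18, 19, 1) → sum 66
(4, 13, 18, 19, 1, 24) → sum 79
Greatest of these is 79.

79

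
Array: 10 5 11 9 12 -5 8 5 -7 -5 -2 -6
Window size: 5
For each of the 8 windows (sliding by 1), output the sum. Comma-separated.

[10, 5, 11, 9, 12] → sum 47
[5, 11, 9, 12, -5] → sum 32
[11, 9, 12, -5, 8] → sum 35
[9, 12, -5, 8, 5] → sum 29
[12, -5, 8, 5, -7] → sum 13
[-5, 8, 5, -7, -5] → sum -4
[8, 5, -7, -5, -2] → sum -1
[5, -7, -5, -2, -6] → sum -15

47, 32, 35, 29, 13, -4, -1, -15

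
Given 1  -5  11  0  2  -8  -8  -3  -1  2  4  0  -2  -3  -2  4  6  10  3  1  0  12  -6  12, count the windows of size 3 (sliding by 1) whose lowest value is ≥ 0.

(1, -5, 11) → min -5
(-5, 11, 0) → min -5
(11, 0, 2) → min 0  ≥ 0 ✓
(0, 2, -8) → min -8
(2, -8, -8) → min -8
(-8, -8, -3) → min -8
(-8, -3, -1) → min -8
(-3, -1, 2) → min -3
(-1, 2, 4) → min -1
(2, 4, 0) → min 0  ≥ 0 ✓
(4, 0, -2) → min -2
(0, -2, -3) → min -3
(-2, -3, -2) → min -3
(-3, -2, 4) → min -3
(-2, 4, 6) → min -2
(4, 6, 10) → min 4  ≥ 0 ✓
(6, 10, 3) → min 3  ≥ 0 ✓
(10, 3, 1) → min 1  ≥ 0 ✓
(3, 1, 0) → min 0  ≥ 0 ✓
(1, 0, 12) → min 0  ≥ 0 ✓
(0, 12, -6) → min -6
(12, -6, 12) → min -6
7 windows satisfy the condition.

7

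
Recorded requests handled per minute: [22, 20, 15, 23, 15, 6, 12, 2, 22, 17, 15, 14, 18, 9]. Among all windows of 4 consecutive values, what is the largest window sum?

80

22 20 15 23 → sum 80
20 15 23 15 → sum 73
15 23 15 6 → sum 59
23 15 6 12 → sum 56
15 6 12 2 → sum 35
6 12 2 22 → sum 42
12 2 22 17 → sum 53
2 22 17 15 → sum 56
22 17 15 14 → sum 68
17 15 14 18 → sum 64
15 14 18 9 → sum 56
Largest of these is 80.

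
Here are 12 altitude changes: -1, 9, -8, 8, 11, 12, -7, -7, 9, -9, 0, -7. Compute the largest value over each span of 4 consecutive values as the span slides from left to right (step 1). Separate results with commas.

(-1, 9, -8, 8) → max 9
(9, -8, 8, 11) → max 11
(-8, 8, 11, 12) → max 12
(8, 11, 12, -7) → max 12
(11, 12, -7, -7) → max 12
(12, -7, -7, 9) → max 12
(-7, -7, 9, -9) → max 9
(-7, 9, -9, 0) → max 9
(9, -9, 0, -7) → max 9

9, 11, 12, 12, 12, 12, 9, 9, 9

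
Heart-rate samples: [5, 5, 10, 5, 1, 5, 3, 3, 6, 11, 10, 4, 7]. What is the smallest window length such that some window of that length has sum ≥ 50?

9

add 5: running sum 5 < 50
add 5: running sum 10 < 50
add 10: running sum 20 < 50
add 5: running sum 25 < 50
add 1: running sum 26 < 50
add 5: running sum 31 < 50
add 3: running sum 34 < 50
add 3: running sum 37 < 50
add 6: running sum 43 < 50
end 9: [5, 5, 10, 5, 1, 5, 3, 3, 6, 11] sum 54, len 10
end 10: [10, 5, 1, 5, 3, 3, 6, 11, 10] sum 54, len 9
end 11: [10, 5, 1, 5, 3, 3, 6, 11, 10, 4] sum 58, len 10
end 12: [1, 5, 3, 3, 6, 11, 10, 4, 7] sum 50, len 9
Shortest qualifying length: 9.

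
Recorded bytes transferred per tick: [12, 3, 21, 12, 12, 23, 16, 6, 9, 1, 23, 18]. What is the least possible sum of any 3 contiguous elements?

Window sums for each of the 10 positions:
(12, 3, 21) → sum 36
(3, 21, 12) → sum 36
(21, 12, 12) → sum 45
(12, 12, 23) → sum 47
(12, 23, 16) → sum 51
(23, 16, 6) → sum 45
(16, 6, 9) → sum 31
(6, 9, 1) → sum 16
(9, 1, 23) → sum 33
(1, 23, 18) → sum 42
Least of these is 16.

16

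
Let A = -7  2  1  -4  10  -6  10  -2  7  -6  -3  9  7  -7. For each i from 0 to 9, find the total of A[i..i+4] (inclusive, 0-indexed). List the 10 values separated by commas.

2, 3, 11, 8, 19, 3, 6, 5, 14, 0

Sliding a size-5 window across the 14 values:
-7 2 1 -4 10 → sum 2
2 1 -4 10 -6 → sum 3
1 -4 10 -6 10 → sum 11
-4 10 -6 10 -2 → sum 8
10 -6 10 -2 7 → sum 19
-6 10 -2 7 -6 → sum 3
10 -2 7 -6 -3 → sum 6
-2 7 -6 -3 9 → sum 5
7 -6 -3 9 7 → sum 14
-6 -3 9 7 -7 → sum 0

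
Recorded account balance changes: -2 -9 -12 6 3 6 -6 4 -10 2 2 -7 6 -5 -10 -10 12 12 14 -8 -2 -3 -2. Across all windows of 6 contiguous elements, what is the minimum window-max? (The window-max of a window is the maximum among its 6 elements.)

4

Each size-6 window and its max:
[-2, -9, -12, 6, 3, 6] → max 6
[-9, -12, 6, 3, 6, -6] → max 6
[-12, 6, 3, 6, -6, 4] → max 6
[6, 3, 6, -6, 4, -10] → max 6
[3, 6, -6, 4, -10, 2] → max 6
[6, -6, 4, -10, 2, 2] → max 6
[-6, 4, -10, 2, 2, -7] → max 4
[4, -10, 2, 2, -7, 6] → max 6
[-10, 2, 2, -7, 6, -5] → max 6
[2, 2, -7, 6, -5, -10] → max 6
[2, -7, 6, -5, -10, -10] → max 6
[-7, 6, -5, -10, -10, 12] → max 12
[6, -5, -10, -10, 12, 12] → max 12
[-5, -10, -10, 12, 12, 14] → max 14
[-10, -10, 12, 12, 14, -8] → max 14
[-10, 12, 12, 14, -8, -2] → max 14
[12, 12, 14, -8, -2, -3] → max 14
[12, 14, -8, -2, -3, -2] → max 14
Minimum of these is 4.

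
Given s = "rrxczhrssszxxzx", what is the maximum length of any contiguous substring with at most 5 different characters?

add r: window [r] (1 distinct), len 1
add r: window [r, r] (1 distinct), len 2
add x: window [r, r, x] (2 distinct), len 3
add c: window [r, r, x, c] (3 distinct), len 4
add z: window [r, r, x, c, z] (4 distinct), len 5
add h: window [r, r, x, c, z, h] (5 distinct), len 6
add r: window [r, r, x, c, z, h, r] (5 distinct), len 7
add s: window [c, z, h, r, s] (5 distinct), len 5
add s: window [c, z, h, r, s, s] (5 distinct), len 6
add s: window [c, z, h, r, s, s, s] (5 distinct), len 7
add z: window [c, z, h, r, s, s, s, z] (5 distinct), len 8
add x: window [z, h, r, s, s, s, z, x] (5 distinct), len 8
add x: window [z, h, r, s, s, s, z, x, x] (5 distinct), len 9
add z: window [z, h, r, s, s, s, z, x, x, z] (5 distinct), len 10
add x: window [z, h, r, s, s, s, z, x, x, z, x] (5 distinct), len 11
Longest length with ≤5 distinct: 11.

11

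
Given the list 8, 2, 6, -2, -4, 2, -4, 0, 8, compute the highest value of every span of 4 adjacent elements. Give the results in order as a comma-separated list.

Sliding a size-4 window across the 9 values:
(8, 2, 6, -2) → max 8
(2, 6, -2, -4) → max 6
(6, -2, -4, 2) → max 6
(-2, -4, 2, -4) → max 2
(-4, 2, -4, 0) → max 2
(2, -4, 0, 8) → max 8

8, 6, 6, 2, 2, 8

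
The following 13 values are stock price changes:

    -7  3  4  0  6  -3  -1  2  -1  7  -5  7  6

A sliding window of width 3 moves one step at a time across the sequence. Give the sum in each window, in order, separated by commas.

(-7, 3, 4) → sum 0
(3, 4, 0) → sum 7
(4, 0, 6) → sum 10
(0, 6, -3) → sum 3
(6, -3, -1) → sum 2
(-3, -1, 2) → sum -2
(-1, 2, -1) → sum 0
(2, -1, 7) → sum 8
(-1, 7, -5) → sum 1
(7, -5, 7) → sum 9
(-5, 7, 6) → sum 8

0, 7, 10, 3, 2, -2, 0, 8, 1, 9, 8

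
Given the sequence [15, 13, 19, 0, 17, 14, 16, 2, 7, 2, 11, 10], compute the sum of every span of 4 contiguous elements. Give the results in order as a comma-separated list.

[15, 13, 19, 0] → sum 47
[13, 19, 0, 17] → sum 49
[19, 0, 17, 14] → sum 50
[0, 17, 14, 16] → sum 47
[17, 14, 16, 2] → sum 49
[14, 16, 2, 7] → sum 39
[16, 2, 7, 2] → sum 27
[2, 7, 2, 11] → sum 22
[7, 2, 11, 10] → sum 30

47, 49, 50, 47, 49, 39, 27, 22, 30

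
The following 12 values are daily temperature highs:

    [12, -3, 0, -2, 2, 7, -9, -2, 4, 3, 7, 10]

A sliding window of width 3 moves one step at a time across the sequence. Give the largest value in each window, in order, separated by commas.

12, 0, 2, 7, 7, 7, 4, 4, 7, 10

[12, -3, 0] → max 12
[-3, 0, -2] → max 0
[0, -2, 2] → max 2
[-2, 2, 7] → max 7
[2, 7, -9] → max 7
[7, -9, -2] → max 7
[-9, -2, 4] → max 4
[-2, 4, 3] → max 4
[4, 3, 7] → max 7
[3, 7, 10] → max 10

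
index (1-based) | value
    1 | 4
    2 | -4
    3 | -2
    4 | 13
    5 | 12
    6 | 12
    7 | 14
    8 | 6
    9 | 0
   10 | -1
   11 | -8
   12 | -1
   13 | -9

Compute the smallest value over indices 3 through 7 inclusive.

-2

Elements at indices 3..7: -2, 13, 12, 12, 14
min(-2, 13, 12, 12, 14) = -2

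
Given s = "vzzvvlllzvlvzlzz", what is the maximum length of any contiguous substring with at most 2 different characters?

5

add v: window [v] (1 distinct), len 1
add z: window [v, z] (2 distinct), len 2
add z: window [v, z, z] (2 distinct), len 3
add v: window [v, z, z, v] (2 distinct), len 4
add v: window [v, z, z, v, v] (2 distinct), len 5
add l: window [v, v, l] (2 distinct), len 3
add l: window [v, v, l, l] (2 distinct), len 4
add l: window [v, v, l, l, l] (2 distinct), len 5
add z: window [l, l, l, z] (2 distinct), len 4
add v: window [z, v] (2 distinct), len 2
add l: window [v, l] (2 distinct), len 2
add v: window [v, l, v] (2 distinct), len 3
add z: window [v, z] (2 distinct), len 2
add l: window [z, l] (2 distinct), len 2
add z: window [z, l, z] (2 distinct), len 3
add z: window [z, l, z, z] (2 distinct), len 4
Longest length with ≤2 distinct: 5.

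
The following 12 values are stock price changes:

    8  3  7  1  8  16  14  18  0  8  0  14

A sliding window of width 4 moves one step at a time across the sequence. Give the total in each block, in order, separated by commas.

19, 19, 32, 39, 56, 48, 40, 26, 22

Sliding a size-4 window across the 12 values:
(8, 3, 7, 1) → sum 19
(3, 7, 1, 8) → sum 19
(7, 1, 8, 16) → sum 32
(1, 8, 16, 14) → sum 39
(8, 16, 14, 18) → sum 56
(16, 14, 18, 0) → sum 48
(14, 18, 0, 8) → sum 40
(18, 0, 8, 0) → sum 26
(0, 8, 0, 14) → sum 22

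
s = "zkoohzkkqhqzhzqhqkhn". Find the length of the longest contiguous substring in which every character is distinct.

4

add z: [z] len 1
add k: [z, k] len 2
add o: [z, k, o] len 3
add o (repeat o, move left end past it): [o] len 1
add h: [o, h] len 2
add z: [o, h, z] len 3
add k: [o, h, z, k] len 4
add k (repeat k, move left end past it): [k] len 1
add q: [k, q] len 2
add h: [k, q, h] len 3
add q (repeat q, move left end past it): [h, q] len 2
add z: [h, q, z] len 3
add h (repeat h, move left end past it): [q, z, h] len 3
add z (repeat z, move left end past it): [h, z] len 2
add q: [h, z, q] len 3
add h (repeat h, move left end past it): [z, q, h] len 3
add q (repeat q, move left end past it): [h, q] len 2
add k: [h, q, k] len 3
add h (repeat h, move left end past it): [q, k, h] len 3
add n: [q, k, h, n] len 4
Longest all-distinct length: 4.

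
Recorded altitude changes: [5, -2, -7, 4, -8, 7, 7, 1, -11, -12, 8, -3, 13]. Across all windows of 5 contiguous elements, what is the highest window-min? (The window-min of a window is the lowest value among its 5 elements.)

-8

5 -2 -7 4 -8 → min -8
-2 -7 4 -8 7 → min -8
-7 4 -8 7 7 → min -8
4 -8 7 7 1 → min -8
-8 7 7 1 -11 → min -11
7 7 1 -11 -12 → min -12
7 1 -11 -12 8 → min -12
1 -11 -12 8 -3 → min -12
-11 -12 8 -3 13 → min -12
Highest of these is -8.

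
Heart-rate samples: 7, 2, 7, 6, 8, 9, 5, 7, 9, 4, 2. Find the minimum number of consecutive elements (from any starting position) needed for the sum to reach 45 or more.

add 7: running sum 7 < 45
add 2: running sum 9 < 45
add 7: running sum 16 < 45
add 6: running sum 22 < 45
add 8: running sum 30 < 45
add 9: running sum 39 < 45
add 5: running sum 44 < 45
end 7: [7, 2, 7, 6, 8, 9, 5, 7] sum 51, len 8
end 8: [7, 6, 8, 9, 5, 7, 9] sum 51, len 7
end 9: [6, 8, 9, 5, 7, 9, 4] sum 48, len 7
end 10: [6, 8, 9, 5, 7, 9, 4, 2] sum 50, len 8
Shortest qualifying length: 7.

7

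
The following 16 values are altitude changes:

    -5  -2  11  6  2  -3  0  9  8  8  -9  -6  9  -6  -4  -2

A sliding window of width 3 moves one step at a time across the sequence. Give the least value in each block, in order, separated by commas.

-5, -2, 2, -3, -3, -3, 0, 8, -9, -9, -9, -6, -6, -6

-5 -2 11 → min -5
-2 11 6 → min -2
11 6 2 → min 2
6 2 -3 → min -3
2 -3 0 → min -3
-3 0 9 → min -3
0 9 8 → min 0
9 8 8 → min 8
8 8 -9 → min -9
8 -9 -6 → min -9
-9 -6 9 → min -9
-6 9 -6 → min -6
9 -6 -4 → min -6
-6 -4 -2 → min -6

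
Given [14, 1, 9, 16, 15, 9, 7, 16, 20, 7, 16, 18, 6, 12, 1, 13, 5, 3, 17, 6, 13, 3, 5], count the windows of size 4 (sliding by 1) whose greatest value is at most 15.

[14, 1, 9, 16] → max 16
[1, 9, 16, 15] → max 16
[9, 16, 15, 9] → max 16
[16, 15, 9, 7] → max 16
[15, 9, 7, 16] → max 16
[9, 7, 16, 20] → max 20
[7, 16, 20, 7] → max 20
[16, 20, 7, 16] → max 20
[20, 7, 16, 18] → max 20
[7, 16, 18, 6] → max 18
[16, 18, 6, 12] → max 18
[18, 6, 12, 1] → max 18
[6, 12, 1, 13] → max 13  ≤ 15 ✓
[12, 1, 13, 5] → max 13  ≤ 15 ✓
[1, 13, 5, 3] → max 13  ≤ 15 ✓
[13, 5, 3, 17] → max 17
[5, 3, 17, 6] → max 17
[3, 17, 6, 13] → max 17
[17, 6, 13, 3] → max 17
[6, 13, 3, 5] → max 13  ≤ 15 ✓
4 windows satisfy the condition.

4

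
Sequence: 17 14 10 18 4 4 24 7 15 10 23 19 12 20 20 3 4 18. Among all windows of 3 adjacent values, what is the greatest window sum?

54

Each size-3 window and its sum:
[17, 14, 10] → sum 41
[14, 10, 18] → sum 42
[10, 18, 4] → sum 32
[18, 4, 4] → sum 26
[4, 4, 24] → sum 32
[4, 24, 7] → sum 35
[24, 7, 15] → sum 46
[7, 15, 10] → sum 32
[15, 10, 23] → sum 48
[10, 23, 19] → sum 52
[23, 19, 12] → sum 54
[19, 12, 20] → sum 51
[12, 20, 20] → sum 52
[20, 20, 3] → sum 43
[20, 3, 4] → sum 27
[3, 4, 18] → sum 25
Greatest of these is 54.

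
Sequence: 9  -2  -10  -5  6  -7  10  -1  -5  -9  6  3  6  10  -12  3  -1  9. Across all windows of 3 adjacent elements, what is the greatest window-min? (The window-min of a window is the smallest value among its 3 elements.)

3

[9, -2, -10] → min -10
[-2, -10, -5] → min -10
[-10, -5, 6] → min -10
[-5, 6, -7] → min -7
[6, -7, 10] → min -7
[-7, 10, -1] → min -7
[10, -1, -5] → min -5
[-1, -5, -9] → min -9
[-5, -9, 6] → min -9
[-9, 6, 3] → min -9
[6, 3, 6] → min 3
[3, 6, 10] → min 3
[6, 10, -12] → min -12
[10, -12, 3] → min -12
[-12, 3, -1] → min -12
[3, -1, 9] → min -1
Greatest of these is 3.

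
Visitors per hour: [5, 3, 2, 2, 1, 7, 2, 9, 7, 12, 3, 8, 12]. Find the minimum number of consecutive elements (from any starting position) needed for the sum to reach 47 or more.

6

add 5: running sum 5 < 47
add 3: running sum 8 < 47
add 2: running sum 10 < 47
add 2: running sum 12 < 47
add 1: running sum 13 < 47
add 7: running sum 20 < 47
add 2: running sum 22 < 47
add 9: running sum 31 < 47
add 7: running sum 38 < 47
add 12: shortest ending here [5, 3, 2, 2, 1, 7, 2, 9, 7, 12] sum 50, len 10
add 3: shortest ending here [3, 2, 2, 1, 7, 2, 9, 7, 12, 3] sum 48, len 10
add 8: shortest ending here [7, 2, 9, 7, 12, 3, 8] sum 48, len 7
add 12: shortest ending here [9, 7, 12, 3, 8, 12] sum 51, len 6
Shortest qualifying length: 6.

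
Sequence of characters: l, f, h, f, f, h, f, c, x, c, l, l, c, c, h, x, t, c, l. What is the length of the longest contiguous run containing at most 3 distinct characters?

7

[l] 1 distinct, len 1
[l, f] 2 distinct, len 2
[l, f, h] 3 distinct, len 3
[l, f, h, f] 3 distinct, len 4
[l, f, h, f, f] 3 distinct, len 5
[l, f, h, f, f, h] 3 distinct, len 6
[l, f, h, f, f, h, f] 3 distinct, len 7
[f, h, f, f, h, f, c] 3 distinct, len 7
[f, c, x] 3 distinct, len 3
[f, c, x, c] 3 distinct, len 4
[c, x, c, l] 3 distinct, len 4
[c, x, c, l, l] 3 distinct, len 5
[c, x, c, l, l, c] 3 distinct, len 6
[c, x, c, l, l, c, c] 3 distinct, len 7
[c, l, l, c, c, h] 3 distinct, len 6
[c, c, h, x] 3 distinct, len 4
[h, x, t] 3 distinct, len 3
[x, t, c] 3 distinct, len 3
[t, c, l] 3 distinct, len 3
Longest length with ≤3 distinct: 7.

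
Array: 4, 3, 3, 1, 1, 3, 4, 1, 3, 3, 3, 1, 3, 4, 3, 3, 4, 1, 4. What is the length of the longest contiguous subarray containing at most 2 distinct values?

6

[4] 1 distinct, len 1
[4, 3] 2 distinct, len 2
[4, 3, 3] 2 distinct, len 3
[3, 3, 1] 2 distinct, len 3
[3, 3, 1, 1] 2 distinct, len 4
[3, 3, 1, 1, 3] 2 distinct, len 5
[3, 4] 2 distinct, len 2
[4, 1] 2 distinct, len 2
[1, 3] 2 distinct, len 2
[1, 3, 3] 2 distinct, len 3
[1, 3, 3, 3] 2 distinct, len 4
[1, 3, 3, 3, 1] 2 distinct, len 5
[1, 3, 3, 3, 1, 3] 2 distinct, len 6
[3, 4] 2 distinct, len 2
[3, 4, 3] 2 distinct, len 3
[3, 4, 3, 3] 2 distinct, len 4
[3, 4, 3, 3, 4] 2 distinct, len 5
[4, 1] 2 distinct, len 2
[4, 1, 4] 2 distinct, len 3
Longest length with ≤2 distinct: 6.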